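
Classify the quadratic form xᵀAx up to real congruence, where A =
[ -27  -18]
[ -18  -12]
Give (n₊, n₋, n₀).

step 0: pivot -27 → sign −
step 1: row/col 1 already zero → sign 0
signature = (0, 1, 1)

Answer: (0, 1, 1)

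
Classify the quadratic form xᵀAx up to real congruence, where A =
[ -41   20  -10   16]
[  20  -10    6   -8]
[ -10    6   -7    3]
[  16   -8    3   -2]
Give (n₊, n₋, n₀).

step 0: pivot -41 → sign −
step 1: pivot -10/41 → sign −
step 2: pivot 3/5 → sign +
step 3: pivot -1 → sign −
signature = (1, 3, 0)

Answer: (1, 3, 0)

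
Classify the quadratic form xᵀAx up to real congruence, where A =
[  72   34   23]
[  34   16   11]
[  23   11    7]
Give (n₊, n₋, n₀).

step 0: pivot 72 → sign +
step 1: pivot -1/18 → sign −
step 2: row/col 2 already zero → sign 0
signature = (1, 1, 1)

Answer: (1, 1, 1)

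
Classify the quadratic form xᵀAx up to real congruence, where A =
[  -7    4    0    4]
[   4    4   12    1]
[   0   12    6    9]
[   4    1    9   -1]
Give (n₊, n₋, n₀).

step 0: pivot -7 → sign −
step 1: pivot 44/7 → sign +
step 2: pivot -186/11 → sign −
step 3: pivot 1/124 → sign +
signature = (2, 2, 0)

Answer: (2, 2, 0)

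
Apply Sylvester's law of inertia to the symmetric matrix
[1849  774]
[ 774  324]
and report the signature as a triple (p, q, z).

step 0: pivot 1849 → sign +
step 1: row/col 1 already zero → sign 0
signature = (1, 0, 1)

Answer: (1, 0, 1)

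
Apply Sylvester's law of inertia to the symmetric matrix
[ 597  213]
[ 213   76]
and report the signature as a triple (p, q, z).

Answer: (2, 0, 0)

Derivation:
step 0: pivot 597 → sign +
step 1: pivot 1/199 → sign +
signature = (2, 0, 0)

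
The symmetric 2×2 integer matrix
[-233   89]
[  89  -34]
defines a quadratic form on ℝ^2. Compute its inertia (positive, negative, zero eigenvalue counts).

step 0: pivot -233 → sign −
step 1: pivot -1/233 → sign −
signature = (0, 2, 0)

Answer: (0, 2, 0)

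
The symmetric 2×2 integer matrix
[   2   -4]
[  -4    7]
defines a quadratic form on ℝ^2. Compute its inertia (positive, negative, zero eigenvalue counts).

step 0: pivot 2 → sign +
step 1: pivot -1 → sign −
signature = (1, 1, 0)

Answer: (1, 1, 0)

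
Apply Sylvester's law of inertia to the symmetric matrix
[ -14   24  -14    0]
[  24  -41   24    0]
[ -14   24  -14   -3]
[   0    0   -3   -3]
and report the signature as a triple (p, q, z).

Answer: (2, 2, 0)

Derivation:
step 0: pivot -14 → sign −
step 1: pivot 1/7 → sign +
step 2: pivot -3 → sign −
step 3: pivot 3 → sign +
signature = (2, 2, 0)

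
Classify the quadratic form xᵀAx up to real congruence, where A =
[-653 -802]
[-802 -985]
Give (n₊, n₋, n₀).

step 0: pivot -653 → sign −
step 1: pivot -1/653 → sign −
signature = (0, 2, 0)

Answer: (0, 2, 0)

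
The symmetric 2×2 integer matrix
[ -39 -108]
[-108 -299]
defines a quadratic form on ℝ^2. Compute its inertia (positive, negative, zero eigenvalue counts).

Answer: (1, 1, 0)

Derivation:
step 0: pivot -39 → sign −
step 1: pivot 1/13 → sign +
signature = (1, 1, 0)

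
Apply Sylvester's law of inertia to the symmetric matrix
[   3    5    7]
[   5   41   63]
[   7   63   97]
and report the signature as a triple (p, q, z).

step 0: pivot 3 → sign +
step 1: pivot 98/3 → sign +
step 2: row/col 2 already zero → sign 0
signature = (2, 0, 1)

Answer: (2, 0, 1)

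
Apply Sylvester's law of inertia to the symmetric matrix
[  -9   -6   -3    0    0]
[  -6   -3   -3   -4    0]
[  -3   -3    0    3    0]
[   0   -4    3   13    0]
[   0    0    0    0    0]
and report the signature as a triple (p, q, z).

step 0: pivot -9 → sign −
step 1: pivot 1 → sign +
step 2: pivot -3 → sign −
step 3: pivot 1/3 → sign +
step 4: row/col 4 already zero → sign 0
signature = (2, 2, 1)

Answer: (2, 2, 1)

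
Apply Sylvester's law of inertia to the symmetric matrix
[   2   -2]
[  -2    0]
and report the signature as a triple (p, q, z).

step 0: pivot 2 → sign +
step 1: pivot -2 → sign −
signature = (1, 1, 0)

Answer: (1, 1, 0)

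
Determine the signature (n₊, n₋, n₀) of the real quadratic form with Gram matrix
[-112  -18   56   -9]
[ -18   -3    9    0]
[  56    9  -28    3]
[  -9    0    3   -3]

step 0: pivot -112 → sign −
step 1: pivot -3/28 → sign −
step 2: pivot 69/4 → sign +
step 3: pivot -3/23 → sign −
signature = (1, 3, 0)

Answer: (1, 3, 0)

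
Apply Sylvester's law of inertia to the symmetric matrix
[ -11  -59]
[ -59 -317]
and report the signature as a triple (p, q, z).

step 0: pivot -11 → sign −
step 1: pivot -6/11 → sign −
signature = (0, 2, 0)

Answer: (0, 2, 0)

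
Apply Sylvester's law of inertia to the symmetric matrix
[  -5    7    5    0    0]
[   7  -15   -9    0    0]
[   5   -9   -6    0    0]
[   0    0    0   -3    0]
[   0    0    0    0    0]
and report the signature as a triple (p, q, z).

Answer: (0, 4, 1)

Derivation:
step 0: pivot -5 → sign −
step 1: pivot -26/5 → sign −
step 2: pivot -3/13 → sign −
step 3: pivot -3 → sign −
step 4: row/col 4 already zero → sign 0
signature = (0, 4, 1)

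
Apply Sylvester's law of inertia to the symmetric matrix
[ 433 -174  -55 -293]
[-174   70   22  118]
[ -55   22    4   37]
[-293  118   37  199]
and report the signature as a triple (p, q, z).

step 0: pivot 433 → sign +
step 1: pivot 34/433 → sign +
step 2: pivot -53/17 → sign −
step 3: pivot -6/53 → sign −
signature = (2, 2, 0)

Answer: (2, 2, 0)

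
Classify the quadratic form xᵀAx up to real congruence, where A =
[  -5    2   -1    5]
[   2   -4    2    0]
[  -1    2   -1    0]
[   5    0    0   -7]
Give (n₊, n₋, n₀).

step 0: pivot -5 → sign −
step 1: pivot -16/5 → sign −
step 2: pivot -3/4 → sign −
step 3: row/col 3 already zero → sign 0
signature = (0, 3, 1)

Answer: (0, 3, 1)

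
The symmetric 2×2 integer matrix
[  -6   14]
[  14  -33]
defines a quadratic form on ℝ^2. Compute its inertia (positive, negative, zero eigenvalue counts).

Answer: (0, 2, 0)

Derivation:
step 0: pivot -6 → sign −
step 1: pivot -1/3 → sign −
signature = (0, 2, 0)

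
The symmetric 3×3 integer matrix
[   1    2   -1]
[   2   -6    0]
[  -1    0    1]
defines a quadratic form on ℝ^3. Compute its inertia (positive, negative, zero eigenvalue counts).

Answer: (2, 1, 0)

Derivation:
step 0: pivot 1 → sign +
step 1: pivot -10 → sign −
step 2: pivot 2/5 → sign +
signature = (2, 1, 0)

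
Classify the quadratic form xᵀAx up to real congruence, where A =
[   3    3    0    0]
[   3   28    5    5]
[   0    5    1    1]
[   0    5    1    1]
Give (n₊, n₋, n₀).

step 0: pivot 3 → sign +
step 1: pivot 25 → sign +
step 2: row/col 2 already zero → sign 0
step 3: row/col 3 already zero → sign 0
signature = (2, 0, 2)

Answer: (2, 0, 2)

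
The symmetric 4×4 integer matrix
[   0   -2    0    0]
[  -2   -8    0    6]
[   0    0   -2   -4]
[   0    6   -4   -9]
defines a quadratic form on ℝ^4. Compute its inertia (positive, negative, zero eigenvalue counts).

Answer: (1, 3, 0)

Derivation:
step 0: pivot -8 → sign −
step 1: pivot 1/2 → sign +
step 2: pivot -2 → sign −
step 3: pivot -1 → sign −
signature = (1, 3, 0)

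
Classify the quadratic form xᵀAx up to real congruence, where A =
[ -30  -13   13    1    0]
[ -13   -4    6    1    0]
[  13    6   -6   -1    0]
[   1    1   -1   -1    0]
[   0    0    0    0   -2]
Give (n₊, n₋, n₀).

step 0: pivot -30 → sign −
step 1: pivot 49/30 → sign +
step 2: pivot -22/49 → sign −
step 3: pivot -1/11 → sign −
step 4: pivot -2 → sign −
signature = (1, 4, 0)

Answer: (1, 4, 0)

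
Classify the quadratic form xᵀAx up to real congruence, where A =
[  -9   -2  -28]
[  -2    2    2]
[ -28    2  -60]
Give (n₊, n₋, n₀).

Answer: (1, 2, 0)

Derivation:
step 0: pivot -9 → sign −
step 1: pivot 22/9 → sign +
step 2: pivot -6/11 → sign −
signature = (1, 2, 0)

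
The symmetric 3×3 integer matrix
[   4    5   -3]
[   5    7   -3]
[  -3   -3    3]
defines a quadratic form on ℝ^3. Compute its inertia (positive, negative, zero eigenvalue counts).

step 0: pivot 4 → sign +
step 1: pivot 3/4 → sign +
step 2: row/col 2 already zero → sign 0
signature = (2, 0, 1)

Answer: (2, 0, 1)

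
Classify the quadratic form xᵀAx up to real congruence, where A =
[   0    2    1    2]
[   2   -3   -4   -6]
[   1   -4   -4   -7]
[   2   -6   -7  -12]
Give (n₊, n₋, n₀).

Answer: (1, 2, 1)

Derivation:
step 0: pivot -3 → sign −
step 1: pivot 4/3 → sign +
step 2: pivot -3/4 → sign −
step 3: row/col 3 already zero → sign 0
signature = (1, 2, 1)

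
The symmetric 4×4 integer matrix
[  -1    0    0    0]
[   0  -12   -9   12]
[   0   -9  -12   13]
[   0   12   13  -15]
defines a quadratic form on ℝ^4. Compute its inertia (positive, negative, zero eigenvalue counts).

step 0: pivot -1 → sign −
step 1: pivot -12 → sign −
step 2: pivot -21/4 → sign −
step 3: pivot 1/21 → sign +
signature = (1, 3, 0)

Answer: (1, 3, 0)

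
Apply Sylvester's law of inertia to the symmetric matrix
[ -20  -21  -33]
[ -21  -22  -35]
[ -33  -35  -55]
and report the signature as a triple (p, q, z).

step 0: pivot -20 → sign −
step 1: pivot 1/20 → sign +
step 2: pivot -3 → sign −
signature = (1, 2, 0)

Answer: (1, 2, 0)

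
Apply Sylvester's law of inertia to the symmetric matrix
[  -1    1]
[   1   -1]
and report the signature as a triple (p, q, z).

step 0: pivot -1 → sign −
step 1: row/col 1 already zero → sign 0
signature = (0, 1, 1)

Answer: (0, 1, 1)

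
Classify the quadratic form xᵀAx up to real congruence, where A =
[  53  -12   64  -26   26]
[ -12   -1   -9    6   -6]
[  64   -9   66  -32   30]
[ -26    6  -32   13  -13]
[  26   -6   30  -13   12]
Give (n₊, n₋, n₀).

step 0: pivot 53 → sign +
step 1: pivot -197/53 → sign −
step 2: pivot -625/197 → sign −
step 3: pivot 193/625 → sign +
step 4: pivot 3/193 → sign +
signature = (3, 2, 0)

Answer: (3, 2, 0)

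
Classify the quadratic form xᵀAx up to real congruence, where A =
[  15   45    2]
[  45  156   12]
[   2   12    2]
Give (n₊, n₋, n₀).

Answer: (3, 0, 0)

Derivation:
step 0: pivot 15 → sign +
step 1: pivot 21 → sign +
step 2: pivot 2/105 → sign +
signature = (3, 0, 0)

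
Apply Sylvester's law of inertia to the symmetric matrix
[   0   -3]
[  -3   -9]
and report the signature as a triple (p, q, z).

step 0: pivot -9 → sign −
step 1: pivot 1 → sign +
signature = (1, 1, 0)

Answer: (1, 1, 0)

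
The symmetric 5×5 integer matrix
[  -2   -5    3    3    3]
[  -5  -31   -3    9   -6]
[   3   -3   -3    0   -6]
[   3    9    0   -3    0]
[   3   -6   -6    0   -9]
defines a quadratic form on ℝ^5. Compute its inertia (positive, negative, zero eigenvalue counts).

step 0: pivot -2 → sign −
step 1: pivot -37/2 → sign −
step 2: pivot 276/37 → sign +
step 3: pivot -15/92 → sign −
step 4: pivot 6/5 → sign +
signature = (2, 3, 0)

Answer: (2, 3, 0)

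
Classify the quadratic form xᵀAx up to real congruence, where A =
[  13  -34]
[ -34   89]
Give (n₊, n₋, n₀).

step 0: pivot 13 → sign +
step 1: pivot 1/13 → sign +
signature = (2, 0, 0)

Answer: (2, 0, 0)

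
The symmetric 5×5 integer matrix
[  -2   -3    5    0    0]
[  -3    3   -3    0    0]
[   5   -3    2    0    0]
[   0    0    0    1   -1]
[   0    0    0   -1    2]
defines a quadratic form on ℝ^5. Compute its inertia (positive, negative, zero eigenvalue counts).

step 0: pivot -2 → sign −
step 1: pivot 15/2 → sign +
step 2: pivot -1/5 → sign −
step 3: pivot 1 → sign +
step 4: pivot 1 → sign +
signature = (3, 2, 0)

Answer: (3, 2, 0)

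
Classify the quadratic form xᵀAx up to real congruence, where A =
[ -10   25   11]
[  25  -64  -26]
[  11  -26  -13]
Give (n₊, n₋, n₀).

step 0: pivot -10 → sign −
step 1: pivot -3/2 → sign −
step 2: pivot 3/5 → sign +
signature = (1, 2, 0)

Answer: (1, 2, 0)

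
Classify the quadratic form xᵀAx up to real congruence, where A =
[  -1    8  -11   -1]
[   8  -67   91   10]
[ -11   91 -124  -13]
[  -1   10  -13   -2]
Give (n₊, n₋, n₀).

Answer: (1, 2, 1)

Derivation:
step 0: pivot -1 → sign −
step 1: pivot -3 → sign −
step 2: pivot 1/3 → sign +
step 3: row/col 3 already zero → sign 0
signature = (1, 2, 1)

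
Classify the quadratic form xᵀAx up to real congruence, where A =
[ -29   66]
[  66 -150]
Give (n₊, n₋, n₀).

step 0: pivot -29 → sign −
step 1: pivot 6/29 → sign +
signature = (1, 1, 0)

Answer: (1, 1, 0)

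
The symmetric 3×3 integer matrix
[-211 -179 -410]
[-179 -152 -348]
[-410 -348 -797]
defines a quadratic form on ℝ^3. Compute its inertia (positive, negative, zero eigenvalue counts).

Answer: (0, 3, 0)

Derivation:
step 0: pivot -211 → sign −
step 1: pivot -31/211 → sign −
step 2: pivot -3/31 → sign −
signature = (0, 3, 0)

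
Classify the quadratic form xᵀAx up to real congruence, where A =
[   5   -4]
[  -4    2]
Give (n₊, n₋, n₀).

step 0: pivot 5 → sign +
step 1: pivot -6/5 → sign −
signature = (1, 1, 0)

Answer: (1, 1, 0)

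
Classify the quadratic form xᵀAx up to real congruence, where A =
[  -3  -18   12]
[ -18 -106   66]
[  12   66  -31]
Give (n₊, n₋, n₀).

step 0: pivot -3 → sign −
step 1: pivot 2 → sign +
step 2: pivot -1 → sign −
signature = (1, 2, 0)

Answer: (1, 2, 0)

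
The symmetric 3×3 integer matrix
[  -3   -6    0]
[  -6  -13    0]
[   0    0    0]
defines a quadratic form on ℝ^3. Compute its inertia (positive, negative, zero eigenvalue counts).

Answer: (0, 2, 1)

Derivation:
step 0: pivot -3 → sign −
step 1: pivot -1 → sign −
step 2: row/col 2 already zero → sign 0
signature = (0, 2, 1)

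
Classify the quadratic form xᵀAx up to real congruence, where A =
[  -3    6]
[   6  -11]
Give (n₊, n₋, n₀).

step 0: pivot -3 → sign −
step 1: pivot 1 → sign +
signature = (1, 1, 0)

Answer: (1, 1, 0)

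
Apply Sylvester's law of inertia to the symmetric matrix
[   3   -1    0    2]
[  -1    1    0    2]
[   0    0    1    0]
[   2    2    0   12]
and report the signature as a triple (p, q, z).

step 0: pivot 3 → sign +
step 1: pivot 2/3 → sign +
step 2: pivot 1 → sign +
step 3: row/col 3 already zero → sign 0
signature = (3, 0, 1)

Answer: (3, 0, 1)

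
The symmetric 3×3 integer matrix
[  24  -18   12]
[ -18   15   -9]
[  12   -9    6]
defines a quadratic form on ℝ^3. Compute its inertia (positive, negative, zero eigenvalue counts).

Answer: (2, 0, 1)

Derivation:
step 0: pivot 24 → sign +
step 1: pivot 3/2 → sign +
step 2: row/col 2 already zero → sign 0
signature = (2, 0, 1)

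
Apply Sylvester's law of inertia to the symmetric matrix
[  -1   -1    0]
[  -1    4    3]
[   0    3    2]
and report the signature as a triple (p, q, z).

Answer: (2, 1, 0)

Derivation:
step 0: pivot -1 → sign −
step 1: pivot 5 → sign +
step 2: pivot 1/5 → sign +
signature = (2, 1, 0)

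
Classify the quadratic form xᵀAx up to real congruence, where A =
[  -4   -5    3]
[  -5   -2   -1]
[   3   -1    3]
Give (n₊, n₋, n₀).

Answer: (1, 2, 0)

Derivation:
step 0: pivot -4 → sign −
step 1: pivot 17/4 → sign +
step 2: pivot -1/17 → sign −
signature = (1, 2, 0)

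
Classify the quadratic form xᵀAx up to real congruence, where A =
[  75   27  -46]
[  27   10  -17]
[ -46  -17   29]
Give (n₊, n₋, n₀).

Answer: (3, 0, 0)

Derivation:
step 0: pivot 75 → sign +
step 1: pivot 7/25 → sign +
step 2: pivot 2/21 → sign +
signature = (3, 0, 0)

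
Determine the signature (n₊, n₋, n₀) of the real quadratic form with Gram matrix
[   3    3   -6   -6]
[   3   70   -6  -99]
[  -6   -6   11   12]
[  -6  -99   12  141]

Answer: (2, 2, 0)

Derivation:
step 0: pivot 3 → sign +
step 1: pivot 67 → sign +
step 2: pivot -1 → sign −
step 3: pivot -6/67 → sign −
signature = (2, 2, 0)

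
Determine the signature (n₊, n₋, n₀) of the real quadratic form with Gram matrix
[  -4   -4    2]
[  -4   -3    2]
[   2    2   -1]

step 0: pivot -4 → sign −
step 1: pivot 1 → sign +
step 2: row/col 2 already zero → sign 0
signature = (1, 1, 1)

Answer: (1, 1, 1)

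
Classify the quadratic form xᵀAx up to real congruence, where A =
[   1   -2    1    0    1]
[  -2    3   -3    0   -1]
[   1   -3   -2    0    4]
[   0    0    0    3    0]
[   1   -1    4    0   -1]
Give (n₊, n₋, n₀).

step 0: pivot 1 → sign +
step 1: pivot -1 → sign −
step 2: pivot -2 → sign −
step 3: pivot 3 → sign +
step 4: pivot 1 → sign +
signature = (3, 2, 0)

Answer: (3, 2, 0)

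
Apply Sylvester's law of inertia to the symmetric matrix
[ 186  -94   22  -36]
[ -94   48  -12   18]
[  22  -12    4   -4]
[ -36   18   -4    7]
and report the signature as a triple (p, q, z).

step 0: pivot 186 → sign +
step 1: pivot 46/93 → sign +
step 2: pivot -4/23 → sign −
step 3: row/col 3 already zero → sign 0
signature = (2, 1, 1)

Answer: (2, 1, 1)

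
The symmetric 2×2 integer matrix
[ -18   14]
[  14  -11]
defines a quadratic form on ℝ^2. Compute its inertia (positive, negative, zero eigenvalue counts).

Answer: (0, 2, 0)

Derivation:
step 0: pivot -18 → sign −
step 1: pivot -1/9 → sign −
signature = (0, 2, 0)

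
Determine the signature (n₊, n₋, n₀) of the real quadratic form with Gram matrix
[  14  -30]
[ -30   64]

Answer: (1, 1, 0)

Derivation:
step 0: pivot 14 → sign +
step 1: pivot -2/7 → sign −
signature = (1, 1, 0)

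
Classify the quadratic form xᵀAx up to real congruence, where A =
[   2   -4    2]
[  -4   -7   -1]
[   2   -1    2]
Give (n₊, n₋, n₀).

Answer: (2, 1, 0)

Derivation:
step 0: pivot 2 → sign +
step 1: pivot -15 → sign −
step 2: pivot 3/5 → sign +
signature = (2, 1, 0)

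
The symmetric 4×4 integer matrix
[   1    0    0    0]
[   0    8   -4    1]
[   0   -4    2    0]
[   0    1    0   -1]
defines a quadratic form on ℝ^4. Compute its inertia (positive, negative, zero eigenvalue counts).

Answer: (3, 1, 0)

Derivation:
step 0: pivot 1 → sign +
step 1: pivot 8 → sign +
step 2: pivot -9/8 → sign −
step 3: pivot 2/9 → sign +
signature = (3, 1, 0)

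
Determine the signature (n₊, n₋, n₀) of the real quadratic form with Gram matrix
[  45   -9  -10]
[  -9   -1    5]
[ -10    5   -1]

step 0: pivot 45 → sign +
step 1: pivot -14/5 → sign −
step 2: pivot -1/126 → sign −
signature = (1, 2, 0)

Answer: (1, 2, 0)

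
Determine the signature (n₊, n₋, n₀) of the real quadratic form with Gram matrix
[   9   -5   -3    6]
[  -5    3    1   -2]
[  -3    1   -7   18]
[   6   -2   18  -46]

step 0: pivot 9 → sign +
step 1: pivot 2/9 → sign +
step 2: pivot -10 → sign −
step 3: pivot -2/5 → sign −
signature = (2, 2, 0)

Answer: (2, 2, 0)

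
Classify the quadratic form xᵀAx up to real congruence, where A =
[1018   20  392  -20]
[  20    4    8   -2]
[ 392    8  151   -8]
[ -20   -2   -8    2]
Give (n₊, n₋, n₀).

step 0: pivot 1018 → sign +
step 1: pivot 1836/509 → sign +
step 2: pivot 13/459 → sign +
step 3: pivot -1/13 → sign −
signature = (3, 1, 0)

Answer: (3, 1, 0)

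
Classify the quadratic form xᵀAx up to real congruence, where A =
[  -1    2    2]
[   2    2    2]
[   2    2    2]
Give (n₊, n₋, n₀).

step 0: pivot -1 → sign −
step 1: pivot 6 → sign +
step 2: row/col 2 already zero → sign 0
signature = (1, 1, 1)

Answer: (1, 1, 1)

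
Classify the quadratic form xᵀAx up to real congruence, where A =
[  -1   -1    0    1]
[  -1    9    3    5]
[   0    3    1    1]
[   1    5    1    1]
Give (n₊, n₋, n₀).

Answer: (2, 1, 1)

Derivation:
step 0: pivot -1 → sign −
step 1: pivot 10 → sign +
step 2: pivot 1/10 → sign +
step 3: row/col 3 already zero → sign 0
signature = (2, 1, 1)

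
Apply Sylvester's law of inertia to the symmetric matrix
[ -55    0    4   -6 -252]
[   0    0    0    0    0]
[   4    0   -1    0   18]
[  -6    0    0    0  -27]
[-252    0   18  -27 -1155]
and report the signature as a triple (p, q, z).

Answer: (1, 3, 1)

Derivation:
step 0: pivot -55 → sign −
step 1: pivot -39/55 → sign −
step 2: pivot 12/13 → sign +
step 3: pivot -3/4 → sign −
step 4: row/col 4 already zero → sign 0
signature = (1, 3, 1)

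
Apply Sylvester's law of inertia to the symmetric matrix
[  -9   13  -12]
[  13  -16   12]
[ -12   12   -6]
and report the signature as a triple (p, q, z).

Answer: (1, 2, 0)

Derivation:
step 0: pivot -9 → sign −
step 1: pivot 25/9 → sign +
step 2: pivot -6/25 → sign −
signature = (1, 2, 0)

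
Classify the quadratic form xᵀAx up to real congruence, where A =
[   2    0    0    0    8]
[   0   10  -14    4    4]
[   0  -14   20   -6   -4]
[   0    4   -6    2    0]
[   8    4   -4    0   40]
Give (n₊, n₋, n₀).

step 0: pivot 2 → sign +
step 1: pivot 10 → sign +
step 2: pivot 2/5 → sign +
step 3: row/col 3 already zero → sign 0
step 4: row/col 4 already zero → sign 0
signature = (3, 0, 2)

Answer: (3, 0, 2)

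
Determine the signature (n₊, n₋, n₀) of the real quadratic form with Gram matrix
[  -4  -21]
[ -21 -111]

step 0: pivot -4 → sign −
step 1: pivot -3/4 → sign −
signature = (0, 2, 0)

Answer: (0, 2, 0)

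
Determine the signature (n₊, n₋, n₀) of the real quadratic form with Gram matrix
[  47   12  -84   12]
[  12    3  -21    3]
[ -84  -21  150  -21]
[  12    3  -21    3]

step 0: pivot 47 → sign +
step 1: pivot -3/47 → sign −
step 2: pivot 3 → sign +
step 3: row/col 3 already zero → sign 0
signature = (2, 1, 1)

Answer: (2, 1, 1)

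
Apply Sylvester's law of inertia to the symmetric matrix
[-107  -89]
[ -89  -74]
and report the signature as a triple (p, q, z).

step 0: pivot -107 → sign −
step 1: pivot 3/107 → sign +
signature = (1, 1, 0)

Answer: (1, 1, 0)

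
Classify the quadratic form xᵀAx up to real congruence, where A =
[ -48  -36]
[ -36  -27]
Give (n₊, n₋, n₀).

step 0: pivot -48 → sign −
step 1: row/col 1 already zero → sign 0
signature = (0, 1, 1)

Answer: (0, 1, 1)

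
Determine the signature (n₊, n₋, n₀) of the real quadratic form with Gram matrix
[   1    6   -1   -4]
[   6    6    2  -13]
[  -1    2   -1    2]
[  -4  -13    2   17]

step 0: pivot 1 → sign +
step 1: pivot -30 → sign −
step 2: pivot 2/15 → sign +
step 3: pivot -3/2 → sign −
signature = (2, 2, 0)

Answer: (2, 2, 0)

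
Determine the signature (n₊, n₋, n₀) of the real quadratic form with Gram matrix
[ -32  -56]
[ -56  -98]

Answer: (0, 1, 1)

Derivation:
step 0: pivot -32 → sign −
step 1: row/col 1 already zero → sign 0
signature = (0, 1, 1)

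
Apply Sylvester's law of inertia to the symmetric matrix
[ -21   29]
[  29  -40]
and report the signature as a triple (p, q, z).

step 0: pivot -21 → sign −
step 1: pivot 1/21 → sign +
signature = (1, 1, 0)

Answer: (1, 1, 0)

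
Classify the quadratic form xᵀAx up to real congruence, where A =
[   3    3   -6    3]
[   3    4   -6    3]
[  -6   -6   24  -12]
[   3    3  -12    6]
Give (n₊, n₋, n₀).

step 0: pivot 3 → sign +
step 1: pivot 1 → sign +
step 2: pivot 12 → sign +
step 3: row/col 3 already zero → sign 0
signature = (3, 0, 1)

Answer: (3, 0, 1)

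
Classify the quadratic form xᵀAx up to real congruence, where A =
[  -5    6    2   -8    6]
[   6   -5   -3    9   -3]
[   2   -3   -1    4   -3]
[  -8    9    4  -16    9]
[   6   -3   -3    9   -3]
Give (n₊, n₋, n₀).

step 0: pivot -5 → sign −
step 1: pivot 11/5 → sign +
step 2: pivot -4/11 → sign −
step 3: pivot -9/4 → sign −
step 4: pivot -2 → sign −
signature = (1, 4, 0)

Answer: (1, 4, 0)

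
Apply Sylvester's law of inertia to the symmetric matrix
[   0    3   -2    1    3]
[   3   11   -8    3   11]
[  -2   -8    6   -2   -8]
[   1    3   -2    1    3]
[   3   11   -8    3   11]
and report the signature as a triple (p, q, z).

step 0: pivot 11 → sign +
step 1: pivot -9/11 → sign −
step 2: pivot 2/9 → sign +
step 3: row/col 3 already zero → sign 0
step 4: row/col 4 already zero → sign 0
signature = (2, 1, 2)

Answer: (2, 1, 2)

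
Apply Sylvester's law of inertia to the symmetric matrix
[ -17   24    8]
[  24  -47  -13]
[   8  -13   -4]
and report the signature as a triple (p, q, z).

step 0: pivot -17 → sign −
step 1: pivot -223/17 → sign −
step 2: pivot -3/223 → sign −
signature = (0, 3, 0)

Answer: (0, 3, 0)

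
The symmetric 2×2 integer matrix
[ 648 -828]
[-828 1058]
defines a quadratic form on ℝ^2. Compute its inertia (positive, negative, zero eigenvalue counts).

step 0: pivot 648 → sign +
step 1: row/col 1 already zero → sign 0
signature = (1, 0, 1)

Answer: (1, 0, 1)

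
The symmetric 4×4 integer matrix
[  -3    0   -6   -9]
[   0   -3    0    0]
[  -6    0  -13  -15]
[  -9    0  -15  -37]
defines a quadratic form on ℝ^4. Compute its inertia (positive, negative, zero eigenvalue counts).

step 0: pivot -3 → sign −
step 1: pivot -3 → sign −
step 2: pivot -1 → sign −
step 3: pivot -1 → sign −
signature = (0, 4, 0)

Answer: (0, 4, 0)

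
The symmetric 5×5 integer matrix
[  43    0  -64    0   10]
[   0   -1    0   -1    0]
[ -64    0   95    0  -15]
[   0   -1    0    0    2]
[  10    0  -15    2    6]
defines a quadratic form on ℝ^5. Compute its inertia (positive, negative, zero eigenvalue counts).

step 0: pivot 43 → sign +
step 1: pivot -1 → sign −
step 2: pivot -11/43 → sign −
step 3: pivot 1 → sign +
step 4: pivot -3/11 → sign −
signature = (2, 3, 0)

Answer: (2, 3, 0)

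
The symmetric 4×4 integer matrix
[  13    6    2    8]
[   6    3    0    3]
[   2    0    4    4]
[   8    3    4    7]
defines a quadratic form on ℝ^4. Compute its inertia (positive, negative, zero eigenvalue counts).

Answer: (2, 0, 2)

Derivation:
step 0: pivot 13 → sign +
step 1: pivot 3/13 → sign +
step 2: row/col 2 already zero → sign 0
step 3: row/col 3 already zero → sign 0
signature = (2, 0, 2)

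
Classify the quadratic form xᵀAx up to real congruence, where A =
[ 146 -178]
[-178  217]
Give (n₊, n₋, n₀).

Answer: (1, 1, 0)

Derivation:
step 0: pivot 146 → sign +
step 1: pivot -1/73 → sign −
signature = (1, 1, 0)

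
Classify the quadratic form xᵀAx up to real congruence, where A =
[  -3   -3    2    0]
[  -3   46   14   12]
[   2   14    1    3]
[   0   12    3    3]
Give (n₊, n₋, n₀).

Answer: (2, 2, 0)

Derivation:
step 0: pivot -3 → sign −
step 1: pivot 49 → sign +
step 2: pivot -89/147 → sign −
step 3: pivot 6/89 → sign +
signature = (2, 2, 0)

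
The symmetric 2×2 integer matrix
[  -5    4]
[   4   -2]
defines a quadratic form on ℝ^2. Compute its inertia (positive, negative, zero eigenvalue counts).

Answer: (1, 1, 0)

Derivation:
step 0: pivot -5 → sign −
step 1: pivot 6/5 → sign +
signature = (1, 1, 0)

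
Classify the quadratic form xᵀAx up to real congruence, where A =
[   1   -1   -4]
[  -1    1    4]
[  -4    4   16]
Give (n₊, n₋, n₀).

step 0: pivot 1 → sign +
step 1: row/col 1 already zero → sign 0
step 2: row/col 2 already zero → sign 0
signature = (1, 0, 2)

Answer: (1, 0, 2)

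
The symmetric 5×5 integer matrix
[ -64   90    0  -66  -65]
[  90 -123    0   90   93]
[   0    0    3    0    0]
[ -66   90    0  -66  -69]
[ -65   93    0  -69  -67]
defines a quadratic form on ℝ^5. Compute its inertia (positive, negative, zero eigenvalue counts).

step 0: pivot -64 → sign −
step 1: pivot 57/16 → sign +
step 2: pivot 3 → sign +
step 3: pivot -3/19 → sign −
step 4: pivot 3/2 → sign +
signature = (3, 2, 0)

Answer: (3, 2, 0)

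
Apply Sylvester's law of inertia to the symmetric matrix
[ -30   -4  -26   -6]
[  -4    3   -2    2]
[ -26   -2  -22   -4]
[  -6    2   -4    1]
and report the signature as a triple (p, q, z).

step 0: pivot -30 → sign −
step 1: pivot 53/15 → sign +
step 2: pivot -4/53 → sign −
step 3: row/col 3 already zero → sign 0
signature = (1, 2, 1)

Answer: (1, 2, 1)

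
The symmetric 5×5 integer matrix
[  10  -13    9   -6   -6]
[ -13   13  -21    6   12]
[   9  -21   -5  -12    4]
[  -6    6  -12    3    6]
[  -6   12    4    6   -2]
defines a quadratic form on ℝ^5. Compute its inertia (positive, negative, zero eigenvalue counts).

Answer: (2, 3, 0)

Derivation:
step 0: pivot 10 → sign +
step 1: pivot -39/10 → sign −
step 2: pivot 118/13 → sign +
step 3: pivot -21/59 → sign −
step 4: pivot -6/7 → sign −
signature = (2, 3, 0)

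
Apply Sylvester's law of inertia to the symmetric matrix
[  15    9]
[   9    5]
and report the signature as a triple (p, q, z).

step 0: pivot 15 → sign +
step 1: pivot -2/5 → sign −
signature = (1, 1, 0)

Answer: (1, 1, 0)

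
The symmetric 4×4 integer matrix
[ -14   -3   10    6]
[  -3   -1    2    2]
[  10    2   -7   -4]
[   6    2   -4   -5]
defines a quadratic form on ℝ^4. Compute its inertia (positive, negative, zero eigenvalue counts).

Answer: (1, 3, 0)

Derivation:
step 0: pivot -14 → sign −
step 1: pivot -5/14 → sign −
step 2: pivot 1/5 → sign +
step 3: pivot -1 → sign −
signature = (1, 3, 0)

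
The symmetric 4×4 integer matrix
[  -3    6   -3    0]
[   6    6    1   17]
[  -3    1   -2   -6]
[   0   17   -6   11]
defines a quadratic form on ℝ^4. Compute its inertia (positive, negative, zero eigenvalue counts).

step 0: pivot -3 → sign −
step 1: pivot 18 → sign +
step 2: pivot -7/18 → sign −
step 3: pivot -6/7 → sign −
signature = (1, 3, 0)

Answer: (1, 3, 0)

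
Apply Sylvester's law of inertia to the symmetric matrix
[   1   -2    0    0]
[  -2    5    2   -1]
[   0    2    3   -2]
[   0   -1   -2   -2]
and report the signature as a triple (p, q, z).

Answer: (2, 2, 0)

Derivation:
step 0: pivot 1 → sign +
step 1: pivot 1 → sign +
step 2: pivot -1 → sign −
step 3: pivot -3 → sign −
signature = (2, 2, 0)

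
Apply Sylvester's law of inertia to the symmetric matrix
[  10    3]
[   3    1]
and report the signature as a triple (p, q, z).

step 0: pivot 10 → sign +
step 1: pivot 1/10 → sign +
signature = (2, 0, 0)

Answer: (2, 0, 0)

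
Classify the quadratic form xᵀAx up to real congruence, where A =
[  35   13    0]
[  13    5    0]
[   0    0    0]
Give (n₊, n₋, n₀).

Answer: (2, 0, 1)

Derivation:
step 0: pivot 35 → sign +
step 1: pivot 6/35 → sign +
step 2: row/col 2 already zero → sign 0
signature = (2, 0, 1)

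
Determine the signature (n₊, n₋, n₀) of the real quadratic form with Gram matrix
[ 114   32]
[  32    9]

step 0: pivot 114 → sign +
step 1: pivot 1/57 → sign +
signature = (2, 0, 0)

Answer: (2, 0, 0)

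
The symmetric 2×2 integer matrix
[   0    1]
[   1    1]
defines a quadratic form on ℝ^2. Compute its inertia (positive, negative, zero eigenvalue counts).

Answer: (1, 1, 0)

Derivation:
step 0: pivot 1 → sign +
step 1: pivot -1 → sign −
signature = (1, 1, 0)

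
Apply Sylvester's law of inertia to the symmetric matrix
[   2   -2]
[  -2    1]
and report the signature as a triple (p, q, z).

Answer: (1, 1, 0)

Derivation:
step 0: pivot 2 → sign +
step 1: pivot -1 → sign −
signature = (1, 1, 0)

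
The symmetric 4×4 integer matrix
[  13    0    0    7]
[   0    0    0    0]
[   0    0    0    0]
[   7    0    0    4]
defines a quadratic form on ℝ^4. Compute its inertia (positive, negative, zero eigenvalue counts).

step 0: pivot 13 → sign +
step 1: pivot 3/13 → sign +
step 2: row/col 2 already zero → sign 0
step 3: row/col 3 already zero → sign 0
signature = (2, 0, 2)

Answer: (2, 0, 2)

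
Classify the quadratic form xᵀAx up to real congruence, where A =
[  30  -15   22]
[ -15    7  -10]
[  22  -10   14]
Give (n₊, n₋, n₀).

Answer: (1, 2, 0)

Derivation:
step 0: pivot 30 → sign +
step 1: pivot -1/2 → sign −
step 2: pivot -2/15 → sign −
signature = (1, 2, 0)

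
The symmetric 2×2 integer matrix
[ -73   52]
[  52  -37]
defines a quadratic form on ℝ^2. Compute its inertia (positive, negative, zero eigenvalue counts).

step 0: pivot -73 → sign −
step 1: pivot 3/73 → sign +
signature = (1, 1, 0)

Answer: (1, 1, 0)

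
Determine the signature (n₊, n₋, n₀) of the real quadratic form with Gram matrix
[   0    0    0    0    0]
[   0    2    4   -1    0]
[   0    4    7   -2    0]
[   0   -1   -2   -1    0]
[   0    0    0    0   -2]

step 0: pivot 2 → sign +
step 1: pivot -1 → sign −
step 2: pivot -3/2 → sign −
step 3: pivot -2 → sign −
step 4: row/col 4 already zero → sign 0
signature = (1, 3, 1)

Answer: (1, 3, 1)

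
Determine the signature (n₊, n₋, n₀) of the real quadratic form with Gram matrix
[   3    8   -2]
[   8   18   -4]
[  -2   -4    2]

step 0: pivot 3 → sign +
step 1: pivot -10/3 → sign −
step 2: pivot 6/5 → sign +
signature = (2, 1, 0)

Answer: (2, 1, 0)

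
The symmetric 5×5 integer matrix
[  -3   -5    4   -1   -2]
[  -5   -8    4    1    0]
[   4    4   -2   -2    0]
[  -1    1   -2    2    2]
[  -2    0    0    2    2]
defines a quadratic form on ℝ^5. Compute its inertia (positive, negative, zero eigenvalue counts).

step 0: pivot -3 → sign −
step 1: pivot 1/3 → sign +
step 2: pivot -18 → sign −
step 3: pivot -1 → sign −
step 4: pivot 2 → sign +
signature = (2, 3, 0)

Answer: (2, 3, 0)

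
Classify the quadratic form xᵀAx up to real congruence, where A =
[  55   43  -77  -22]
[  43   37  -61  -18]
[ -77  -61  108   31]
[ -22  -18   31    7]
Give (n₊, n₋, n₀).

step 0: pivot 55 → sign +
step 1: pivot 186/55 → sign +
step 2: pivot 1/93 → sign +
step 3: pivot -2 → sign −
signature = (3, 1, 0)

Answer: (3, 1, 0)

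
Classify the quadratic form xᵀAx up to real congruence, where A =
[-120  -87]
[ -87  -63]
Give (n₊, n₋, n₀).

Answer: (1, 1, 0)

Derivation:
step 0: pivot -120 → sign −
step 1: pivot 3/40 → sign +
signature = (1, 1, 0)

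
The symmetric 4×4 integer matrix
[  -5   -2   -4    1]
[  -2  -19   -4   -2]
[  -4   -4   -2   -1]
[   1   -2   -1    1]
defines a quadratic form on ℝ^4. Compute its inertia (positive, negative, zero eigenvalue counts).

step 0: pivot -5 → sign −
step 1: pivot -91/5 → sign −
step 2: pivot 138/91 → sign +
step 3: pivot 3/46 → sign +
signature = (2, 2, 0)

Answer: (2, 2, 0)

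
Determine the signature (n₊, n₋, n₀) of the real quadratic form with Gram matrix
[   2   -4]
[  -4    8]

step 0: pivot 2 → sign +
step 1: row/col 1 already zero → sign 0
signature = (1, 0, 1)

Answer: (1, 0, 1)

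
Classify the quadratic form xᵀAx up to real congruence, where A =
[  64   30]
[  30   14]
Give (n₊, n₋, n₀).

step 0: pivot 64 → sign +
step 1: pivot -1/16 → sign −
signature = (1, 1, 0)

Answer: (1, 1, 0)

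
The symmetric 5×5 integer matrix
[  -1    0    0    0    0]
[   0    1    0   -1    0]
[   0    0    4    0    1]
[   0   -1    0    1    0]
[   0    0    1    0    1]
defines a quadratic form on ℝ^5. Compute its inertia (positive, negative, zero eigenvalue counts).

step 0: pivot -1 → sign −
step 1: pivot 1 → sign +
step 2: pivot 4 → sign +
step 3: pivot 3/4 → sign +
step 4: row/col 4 already zero → sign 0
signature = (3, 1, 1)

Answer: (3, 1, 1)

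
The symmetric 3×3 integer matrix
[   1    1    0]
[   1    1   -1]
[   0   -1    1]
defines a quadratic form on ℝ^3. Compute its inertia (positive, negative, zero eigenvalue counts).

Answer: (2, 1, 0)

Derivation:
step 0: pivot 1 → sign +
step 1: pivot 1 → sign +
step 2: pivot -1 → sign −
signature = (2, 1, 0)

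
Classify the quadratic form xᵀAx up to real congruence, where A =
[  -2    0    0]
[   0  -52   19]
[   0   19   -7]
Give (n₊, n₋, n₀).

step 0: pivot -2 → sign −
step 1: pivot -52 → sign −
step 2: pivot -3/52 → sign −
signature = (0, 3, 0)

Answer: (0, 3, 0)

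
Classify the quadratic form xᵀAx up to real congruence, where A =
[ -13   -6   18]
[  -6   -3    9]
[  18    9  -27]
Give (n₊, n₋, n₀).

Answer: (0, 2, 1)

Derivation:
step 0: pivot -13 → sign −
step 1: pivot -3/13 → sign −
step 2: row/col 2 already zero → sign 0
signature = (0, 2, 1)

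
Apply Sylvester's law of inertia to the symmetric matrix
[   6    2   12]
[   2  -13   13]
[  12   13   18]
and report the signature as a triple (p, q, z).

Answer: (1, 2, 0)

Derivation:
step 0: pivot 6 → sign +
step 1: pivot -41/3 → sign −
step 2: pivot -3/41 → sign −
signature = (1, 2, 0)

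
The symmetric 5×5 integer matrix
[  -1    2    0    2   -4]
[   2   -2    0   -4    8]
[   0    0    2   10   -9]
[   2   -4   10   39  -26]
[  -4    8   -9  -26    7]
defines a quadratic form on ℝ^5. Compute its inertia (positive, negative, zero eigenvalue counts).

step 0: pivot -1 → sign −
step 1: pivot 2 → sign +
step 2: pivot 2 → sign +
step 3: pivot -7 → sign −
step 4: pivot -3/14 → sign −
signature = (2, 3, 0)

Answer: (2, 3, 0)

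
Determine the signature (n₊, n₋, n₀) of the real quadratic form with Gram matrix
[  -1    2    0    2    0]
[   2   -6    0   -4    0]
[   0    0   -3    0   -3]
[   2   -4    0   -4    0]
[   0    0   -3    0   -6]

Answer: (0, 4, 1)

Derivation:
step 0: pivot -1 → sign −
step 1: pivot -2 → sign −
step 2: pivot -3 → sign −
step 3: pivot -3 → sign −
step 4: row/col 4 already zero → sign 0
signature = (0, 4, 1)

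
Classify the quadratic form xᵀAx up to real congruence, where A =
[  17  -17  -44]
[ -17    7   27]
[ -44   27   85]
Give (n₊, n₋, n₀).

step 0: pivot 17 → sign +
step 1: pivot -10 → sign −
step 2: pivot 3/170 → sign +
signature = (2, 1, 0)

Answer: (2, 1, 0)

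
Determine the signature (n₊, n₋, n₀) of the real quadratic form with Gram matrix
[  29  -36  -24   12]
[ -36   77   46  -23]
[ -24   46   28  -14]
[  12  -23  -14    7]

Answer: (3, 0, 1)

Derivation:
step 0: pivot 29 → sign +
step 1: pivot 937/29 → sign +
step 2: pivot 8/937 → sign +
step 3: row/col 3 already zero → sign 0
signature = (3, 0, 1)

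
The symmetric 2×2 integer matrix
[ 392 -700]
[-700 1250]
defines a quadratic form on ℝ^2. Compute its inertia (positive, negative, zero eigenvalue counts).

step 0: pivot 392 → sign +
step 1: row/col 1 already zero → sign 0
signature = (1, 0, 1)

Answer: (1, 0, 1)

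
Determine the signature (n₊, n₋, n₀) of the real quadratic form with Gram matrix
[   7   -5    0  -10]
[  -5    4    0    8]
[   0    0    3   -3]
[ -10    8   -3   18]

Answer: (3, 1, 0)

Derivation:
step 0: pivot 7 → sign +
step 1: pivot 3/7 → sign +
step 2: pivot 3 → sign +
step 3: pivot -1 → sign −
signature = (3, 1, 0)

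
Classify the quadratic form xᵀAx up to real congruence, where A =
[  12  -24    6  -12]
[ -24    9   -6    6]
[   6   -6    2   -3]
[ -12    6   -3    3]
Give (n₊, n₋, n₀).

Answer: (1, 2, 1)

Derivation:
step 0: pivot 12 → sign +
step 1: pivot -39 → sign −
step 2: pivot -1/13 → sign −
step 3: row/col 3 already zero → sign 0
signature = (1, 2, 1)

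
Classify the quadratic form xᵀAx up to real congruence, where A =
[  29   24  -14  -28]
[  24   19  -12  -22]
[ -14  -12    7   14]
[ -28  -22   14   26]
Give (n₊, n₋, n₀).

Answer: (3, 1, 0)

Derivation:
step 0: pivot 29 → sign +
step 1: pivot -25/29 → sign −
step 2: pivot 11/25 → sign +
step 3: pivot 6/11 → sign +
signature = (3, 1, 0)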